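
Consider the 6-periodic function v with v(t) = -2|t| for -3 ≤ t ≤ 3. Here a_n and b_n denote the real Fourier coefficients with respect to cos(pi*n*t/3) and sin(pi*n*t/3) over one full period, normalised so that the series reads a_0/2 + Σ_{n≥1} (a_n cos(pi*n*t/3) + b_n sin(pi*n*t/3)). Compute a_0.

-6

a_0 = 1/3 ∫_{-3}^{3} v(t) dt = 1/3 · (-18) = -6.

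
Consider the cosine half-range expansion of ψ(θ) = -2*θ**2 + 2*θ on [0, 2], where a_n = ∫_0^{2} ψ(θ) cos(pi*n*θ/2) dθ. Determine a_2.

a_2 = ∫_0^{2} (-2*θ**2 + 2*θ) cos(pi*θ) dθ.
Integrating by parts twice (tabular method), an antiderivative of (-2*θ**2 + 2*θ) cos(pi*θ) is -2*θ**2*sin(pi*θ)/pi + 2*θ*sin(pi*θ)/pi - 4*θ*cos(pi*θ)/pi**2 + 4*sin(pi*θ)/pi**3 + 2*cos(pi*θ)/pi**2; evaluating from 0 to 2: ∫_{0}^{2} (-2*θ**2 + 2*θ) cos(pi*θ) dθ = (-6/pi**2) - (2/pi**2) = -8/pi**2.
Hence a_2 = -8/pi**2.

-8/pi**2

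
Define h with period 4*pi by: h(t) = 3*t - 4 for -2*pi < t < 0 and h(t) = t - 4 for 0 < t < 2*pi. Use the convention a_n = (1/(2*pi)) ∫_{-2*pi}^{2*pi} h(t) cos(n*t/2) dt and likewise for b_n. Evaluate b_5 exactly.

b_5 = (1/(2*pi)) ∫_{-2*pi}^{2*pi} h(t) sin(5*t/2) dt.
Split the integral at the breakpoints.
Integrating by parts (boundary term plus one more integral), an antiderivative of (3*t - 4) sin(5*t/2) is -6*t*cos(5*t/2)/5 + 12*sin(5*t/2)/25 + 8*cos(5*t/2)/5; evaluating from -2*pi to 0: ∫_{-2*pi}^{0} (3*t - 4) sin(5*t/2) dt = (8/5) - (-12*pi/5 - 8/5) = 16/5 + 12*pi/5.
Integrating by parts (boundary term plus one more integral), an antiderivative of (t - 4) sin(5*t/2) is -2*t*cos(5*t/2)/5 + 4*sin(5*t/2)/25 + 8*cos(5*t/2)/5; evaluating from 0 to 2*pi: ∫_{0}^{2*pi} (t - 4) sin(5*t/2) dt = (-8/5 + 4*pi/5) - (8/5) = -16/5 + 4*pi/5.
Summing the pieces and multiplying by (1/(2*pi)) gives b_5 = 8/5.

8/5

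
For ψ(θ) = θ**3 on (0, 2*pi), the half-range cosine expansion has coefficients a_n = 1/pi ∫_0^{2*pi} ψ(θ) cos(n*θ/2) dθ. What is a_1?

-48*pi + 192/pi

a_1 = 1/pi ∫_0^{2*pi} (θ**3) cos(θ/2) dθ.
Integrating by parts three times (tabular method), an antiderivative of (θ**3) cos(θ/2) is 2*θ**3*sin(θ/2) + 12*θ**2*cos(θ/2) - 48*θ*sin(θ/2) - 96*cos(θ/2); evaluating from 0 to 2*pi: ∫_{0}^{2*pi} (θ**3) cos(θ/2) dθ = (96 - 48*pi**2) - (-96) = 192 - 48*pi**2.
Hence a_1 = (1/pi)·(192 - 48*pi**2) = -48*pi + 192/pi.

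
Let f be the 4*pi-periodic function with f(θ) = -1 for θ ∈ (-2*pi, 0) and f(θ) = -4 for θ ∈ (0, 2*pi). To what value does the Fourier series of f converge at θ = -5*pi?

-1

θ = -5*pi differs from θ = -pi by -1 full period(s), and the series is 4*pi-periodic.
f is continuous at θ = -pi with value -1, so the series converges to -1 there.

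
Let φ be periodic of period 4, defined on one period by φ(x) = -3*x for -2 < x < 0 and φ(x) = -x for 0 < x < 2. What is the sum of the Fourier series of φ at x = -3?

-1

x = -3 differs from x = 1 by -1 full period(s), and the series is 4-periodic.
φ is continuous at x = 1 with value -1, so the series converges to -1 there.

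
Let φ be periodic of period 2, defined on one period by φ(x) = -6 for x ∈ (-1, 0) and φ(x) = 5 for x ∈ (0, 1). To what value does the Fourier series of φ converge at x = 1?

-1/2

At x = 1 the one-sided limits are φ(1^-) = 5 and φ(1^+) = -6.
By Dirichlet's theorem the series converges to their average, [(5) + (-6)]/2 = -1/2.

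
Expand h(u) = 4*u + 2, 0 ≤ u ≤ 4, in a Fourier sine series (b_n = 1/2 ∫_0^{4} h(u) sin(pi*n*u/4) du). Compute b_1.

b_1 = 1/2 ∫_0^{4} (4*u + 2) sin(pi*u/4) du.
Integrating by parts (boundary term plus one more integral), an antiderivative of (4*u + 2) sin(pi*u/4) is -16*u*cos(pi*u/4)/pi + 64*sin(pi*u/4)/pi**2 - 8*cos(pi*u/4)/pi; evaluating from 0 to 4: ∫_{0}^{4} (4*u + 2) sin(pi*u/4) du = (72/pi) - (-8/pi) = 80/pi.
Hence b_1 = (1/2)·(80/pi) = 40/pi.

40/pi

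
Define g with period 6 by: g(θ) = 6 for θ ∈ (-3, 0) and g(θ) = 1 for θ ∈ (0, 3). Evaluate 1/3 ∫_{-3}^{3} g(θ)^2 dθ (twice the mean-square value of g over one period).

37

1/3 ∫_{-3}^{3} g(θ)^2 dθ = 1/3 · (111) = 37.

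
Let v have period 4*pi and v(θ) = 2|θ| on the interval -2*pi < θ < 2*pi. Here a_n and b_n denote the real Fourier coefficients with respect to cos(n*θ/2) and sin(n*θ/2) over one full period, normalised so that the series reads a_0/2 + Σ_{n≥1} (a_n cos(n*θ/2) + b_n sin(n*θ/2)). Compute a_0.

a_0 = (1/(2*pi)) ∫_{-2*pi}^{2*pi} v(θ) dθ = (1/(2*pi)) · (8*pi**2) = 4*pi.

4*pi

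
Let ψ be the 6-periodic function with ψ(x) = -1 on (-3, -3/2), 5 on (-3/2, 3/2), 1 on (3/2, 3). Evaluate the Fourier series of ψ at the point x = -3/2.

At x = -3/2 the one-sided limits are ψ(-3/2^-) = -1 and ψ(-3/2^+) = 5.
By Dirichlet's theorem the series converges to their average, [(-1) + (5)]/2 = 2.

2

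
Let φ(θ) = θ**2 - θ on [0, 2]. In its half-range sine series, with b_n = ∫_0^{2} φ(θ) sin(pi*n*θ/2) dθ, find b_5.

4*(-8 + 25*pi**2)/(125*pi**3)

b_5 = ∫_0^{2} (θ**2 - θ) sin(5*pi*θ/2) dθ.
Integrating by parts twice (tabular method), an antiderivative of (θ**2 - θ) sin(5*pi*θ/2) is -2*θ**2*cos(5*pi*θ/2)/(5*pi) + 8*θ*sin(5*pi*θ/2)/(25*pi**2) + 2*θ*cos(5*pi*θ/2)/(5*pi) - 4*sin(5*pi*θ/2)/(25*pi**2) + 16*cos(5*pi*θ/2)/(125*pi**3); evaluating from 0 to 2: ∫_{0}^{2} (θ**2 - θ) sin(5*pi*θ/2) dθ = (4*(-4 + 25*pi**2)/(125*pi**3)) - (16/(125*pi**3)) = 4*(-8 + 25*pi**2)/(125*pi**3).
Hence b_5 = 4*(-8 + 25*pi**2)/(125*pi**3).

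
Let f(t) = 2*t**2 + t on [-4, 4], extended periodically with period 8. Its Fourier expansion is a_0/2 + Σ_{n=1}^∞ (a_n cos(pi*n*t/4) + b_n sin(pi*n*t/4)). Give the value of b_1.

b_1 = 1/4 ∫_{-4}^{4} f(t) sin(pi*t/4) dt.
Integrating by parts twice (tabular method), an antiderivative of (2*t**2 + t) sin(pi*t/4) is -8*t**2*cos(pi*t/4)/pi + 64*t*sin(pi*t/4)/pi**2 - 4*t*cos(pi*t/4)/pi + 16*sin(pi*t/4)/pi**2 + 256*cos(pi*t/4)/pi**3; evaluating from -4 to 4: ∫_{-4}^{4} (2*t**2 + t) sin(pi*t/4) dt = (-256/pi**3 + 144/pi) - (-256/pi**3 + 112/pi) = 32/pi.
Hence b_1 = (1/4)·(32/pi) = 8/pi.

8/pi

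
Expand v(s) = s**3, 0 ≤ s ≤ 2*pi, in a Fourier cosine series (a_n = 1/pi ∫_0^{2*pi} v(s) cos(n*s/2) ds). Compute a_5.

a_5 = 1/pi ∫_0^{2*pi} (s**3) cos(5*s/2) ds.
Integrating by parts three times (tabular method), an antiderivative of (s**3) cos(5*s/2) is 2*s**3*sin(5*s/2)/5 + 12*s**2*cos(5*s/2)/25 - 48*s*sin(5*s/2)/125 - 96*cos(5*s/2)/625; evaluating from 0 to 2*pi: ∫_{0}^{2*pi} (s**3) cos(5*s/2) ds = (96/625 - 48*pi**2/25) - (-96/625) = 192/625 - 48*pi**2/25.
Hence a_5 = (1/pi)·(192/625 - 48*pi**2/25) = 48*(4 - 25*pi**2)/(625*pi).

48*(4 - 25*pi**2)/(625*pi)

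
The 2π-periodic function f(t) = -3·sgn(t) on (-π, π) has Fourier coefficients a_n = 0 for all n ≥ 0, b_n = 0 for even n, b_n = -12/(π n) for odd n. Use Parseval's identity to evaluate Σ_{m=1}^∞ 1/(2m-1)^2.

pi**2/8

Parseval: Σ b_n^2 = (1/π) ∫_{-π}^{π} f(t)^2 dt = 18.
Only odd n contribute, with b_n^2 = 144/(π^2 n^2), so Σ_{m≥1} 1/(2m-1)^2 = π^2·(18)/144 = pi**2/8.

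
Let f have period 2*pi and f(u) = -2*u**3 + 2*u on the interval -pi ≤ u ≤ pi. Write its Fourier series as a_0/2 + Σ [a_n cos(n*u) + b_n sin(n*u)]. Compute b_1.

28 - 4*pi**2

b_1 = 1/pi ∫_{-pi}^{pi} f(u) sin(u) du.
f is odd and sin(u) is odd, so the integrand is even and b_1 = 2/pi ∫_0^{pi} f(u) sin(u) du.
Integrating by parts three times (tabular method), an antiderivative of (-2*u**3 + 2*u) sin(u) is 2*u**3*cos(u) - 6*u**2*sin(u) - 14*u*cos(u) + 14*sin(u); evaluating from 0 to pi: ∫_{0}^{pi} (-2*u**3 + 2*u) sin(u) du = (2*pi*(7 - pi**2)) - (0) = 2*pi*(7 - pi**2).
Hence b_1 = (2/pi)·(2*pi*(7 - pi**2)) = 28 - 4*pi**2.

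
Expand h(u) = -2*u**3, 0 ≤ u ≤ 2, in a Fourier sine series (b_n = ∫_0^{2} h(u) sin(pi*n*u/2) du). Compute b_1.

-32/pi + 192/pi**3

b_1 = ∫_0^{2} (-2*u**3) sin(pi*u/2) du.
Integrating by parts three times (tabular method), an antiderivative of (-2*u**3) sin(pi*u/2) is 4*u**3*cos(pi*u/2)/pi - 24*u**2*sin(pi*u/2)/pi**2 - 96*u*cos(pi*u/2)/pi**3 + 192*sin(pi*u/2)/pi**4; evaluating from 0 to 2: ∫_{0}^{2} (-2*u**3) sin(pi*u/2) du = (-32/pi + 192/pi**3) - (0) = -32/pi + 192/pi**3.
Hence b_1 = -32/pi + 192/pi**3.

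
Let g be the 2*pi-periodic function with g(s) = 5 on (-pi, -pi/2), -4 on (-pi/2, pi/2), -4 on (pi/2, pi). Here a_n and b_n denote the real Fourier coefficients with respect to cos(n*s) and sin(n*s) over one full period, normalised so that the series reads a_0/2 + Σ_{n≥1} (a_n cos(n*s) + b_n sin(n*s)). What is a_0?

a_0 = 1/pi ∫_{-pi}^{pi} g(s) ds = 1/pi · (-7*pi/2) = -7/2.

-7/2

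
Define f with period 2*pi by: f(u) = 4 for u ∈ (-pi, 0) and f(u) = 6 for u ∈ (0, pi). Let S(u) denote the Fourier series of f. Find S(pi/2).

f is continuous at u = pi/2 with value 6, so the series converges to 6 there.

6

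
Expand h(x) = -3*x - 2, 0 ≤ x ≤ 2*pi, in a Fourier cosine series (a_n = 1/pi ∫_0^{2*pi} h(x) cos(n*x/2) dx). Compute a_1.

24/pi

a_1 = 1/pi ∫_0^{2*pi} (-3*x - 2) cos(x/2) dx.
Integrating by parts (boundary term plus one more integral), an antiderivative of (-3*x - 2) cos(x/2) is -6*x*sin(x/2) - 4*sin(x/2) - 12*cos(x/2); evaluating from 0 to 2*pi: ∫_{0}^{2*pi} (-3*x - 2) cos(x/2) dx = (12) - (-12) = 24.
Hence a_1 = (1/pi)·(24) = 24/pi.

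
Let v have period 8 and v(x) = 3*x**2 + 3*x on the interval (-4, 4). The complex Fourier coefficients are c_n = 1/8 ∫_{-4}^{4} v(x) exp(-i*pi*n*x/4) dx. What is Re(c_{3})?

-32/(3*pi**2)

Since v is real-valued, Re(c_{3}) = 1/8 ∫_{-4}^{4} v(x) cos(3*pi*x/4) dx = a_{3}/2.
Integrating by parts twice (tabular method), an antiderivative of (3*x**2 + 3*x) cos(3*pi*x/4) is 4*x**2*sin(3*pi*x/4)/pi + 4*x*sin(3*pi*x/4)/pi + 32*x*cos(3*pi*x/4)/(3*pi**2) - 128*sin(3*pi*x/4)/(9*pi**3) + 16*cos(3*pi*x/4)/(3*pi**2); evaluating from -4 to 4: ∫_{-4}^{4} (3*x**2 + 3*x) cos(3*pi*x/4) dx = (-48/pi**2) - (112/(3*pi**2)) = -256/(3*pi**2).
Hence Re(c_{3}) = (1/8)·(-256/(3*pi**2)) = -32/(3*pi**2).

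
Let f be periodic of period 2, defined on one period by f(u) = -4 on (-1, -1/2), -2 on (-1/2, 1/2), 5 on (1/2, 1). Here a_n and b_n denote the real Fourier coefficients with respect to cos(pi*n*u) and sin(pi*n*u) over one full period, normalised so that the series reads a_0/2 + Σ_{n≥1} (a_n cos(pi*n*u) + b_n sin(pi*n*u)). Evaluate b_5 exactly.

9/(5*pi)

b_5 = ∫_{-1}^{1} f(u) sin(5*pi*u) du.
Split the integral at the breakpoints.
Directly, an antiderivative of (-4) sin(5*pi*u) is 4*cos(5*pi*u)/(5*pi); evaluating from -1 to -1/2: ∫_{-1}^{-1/2} (-4) sin(5*pi*u) du = (0) - (-4/(5*pi)) = 4/(5*pi).
Directly, an antiderivative of (-2) sin(5*pi*u) is 2*cos(5*pi*u)/(5*pi); evaluating from -1/2 to 1/2: ∫_{-1/2}^{1/2} (-2) sin(5*pi*u) du = (0) - (0) = 0.
Directly, an antiderivative of (5) sin(5*pi*u) is -cos(5*pi*u)/pi; evaluating from 1/2 to 1: ∫_{1/2}^{1} (5) sin(5*pi*u) du = (1/pi) - (0) = 1/pi.
Summing the pieces gives b_5 = 9/(5*pi).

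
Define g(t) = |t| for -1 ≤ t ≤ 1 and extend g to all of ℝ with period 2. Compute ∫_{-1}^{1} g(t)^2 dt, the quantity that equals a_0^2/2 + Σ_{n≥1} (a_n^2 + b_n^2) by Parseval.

2/3

∫_{-1}^{1} g(t)^2 dt = 2/3.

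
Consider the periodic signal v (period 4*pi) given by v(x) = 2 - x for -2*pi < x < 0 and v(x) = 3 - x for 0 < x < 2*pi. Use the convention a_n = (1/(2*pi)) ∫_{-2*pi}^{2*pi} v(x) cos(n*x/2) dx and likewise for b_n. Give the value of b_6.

b_6 = (1/(2*pi)) ∫_{-2*pi}^{2*pi} v(x) sin(3*x) dx.
Split the integral at the breakpoints.
Integrating by parts (boundary term plus one more integral), an antiderivative of (2 - x) sin(3*x) is x*cos(3*x)/3 - sin(3*x)/9 - 2*cos(3*x)/3; evaluating from -2*pi to 0: ∫_{-2*pi}^{0} (2 - x) sin(3*x) dx = (-2/3) - (-2*pi/3 - 2/3) = 2*pi/3.
Integrating by parts (boundary term plus one more integral), an antiderivative of (3 - x) sin(3*x) is x*cos(3*x)/3 - sin(3*x)/9 - cos(3*x); evaluating from 0 to 2*pi: ∫_{0}^{2*pi} (3 - x) sin(3*x) dx = (-1 + 2*pi/3) - (-1) = 2*pi/3.
Summing the pieces and multiplying by (1/(2*pi)) gives b_6 = 2/3.

2/3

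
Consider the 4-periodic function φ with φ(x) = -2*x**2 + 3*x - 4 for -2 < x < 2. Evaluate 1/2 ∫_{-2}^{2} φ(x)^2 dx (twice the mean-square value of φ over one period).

1864/15

1/2 ∫_{-2}^{2} φ(x)^2 dx = 1/2 · (3728/15) = 1864/15.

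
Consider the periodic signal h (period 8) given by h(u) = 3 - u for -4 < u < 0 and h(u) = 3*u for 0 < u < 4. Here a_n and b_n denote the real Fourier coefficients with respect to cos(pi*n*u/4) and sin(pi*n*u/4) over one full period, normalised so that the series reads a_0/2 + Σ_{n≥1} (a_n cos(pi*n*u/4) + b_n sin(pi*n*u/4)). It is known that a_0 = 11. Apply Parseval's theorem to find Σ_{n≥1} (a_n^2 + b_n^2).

Parseval: a_0^2/2 + Σ_{n≥1} (a_n^2+b_n^2) = 1/4 ∫_{-4}^{4} h(u)^2 du = 223/3.
Subtract a_0^2/2 = 121/2: Σ (a_n^2+b_n^2) = 83/6.

83/6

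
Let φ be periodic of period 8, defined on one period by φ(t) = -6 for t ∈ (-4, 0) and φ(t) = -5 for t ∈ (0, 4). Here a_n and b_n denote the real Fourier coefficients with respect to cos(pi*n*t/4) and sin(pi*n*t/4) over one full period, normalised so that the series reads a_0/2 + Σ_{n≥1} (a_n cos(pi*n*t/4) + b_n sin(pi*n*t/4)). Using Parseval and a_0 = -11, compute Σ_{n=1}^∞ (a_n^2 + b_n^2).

1/2

Parseval: a_0^2/2 + Σ_{n≥1} (a_n^2+b_n^2) = 1/4 ∫_{-4}^{4} φ(t)^2 dt = 61.
Subtract a_0^2/2 = 121/2: Σ (a_n^2+b_n^2) = 1/2.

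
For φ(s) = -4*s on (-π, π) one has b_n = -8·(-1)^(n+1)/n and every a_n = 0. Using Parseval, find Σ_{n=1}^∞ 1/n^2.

pi**2/6

Parseval: Σ b_n^2 = (1/π) ∫_{-π}^{π} φ(s)^2 ds = 32*pi**2/3.
Σ b_n^2 = Σ 64/n^2, so Σ 1/n^2 = (32*pi**2/3)/64 = pi**2/6.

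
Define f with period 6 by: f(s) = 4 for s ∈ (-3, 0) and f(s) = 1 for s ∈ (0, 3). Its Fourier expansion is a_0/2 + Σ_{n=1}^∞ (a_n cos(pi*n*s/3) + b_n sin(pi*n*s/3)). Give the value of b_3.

b_3 = 1/3 ∫_{-3}^{3} f(s) sin(pi*s) ds.
Split the integral at the breakpoints.
Directly, an antiderivative of (4) sin(pi*s) is -4*cos(pi*s)/pi; evaluating from -3 to 0: ∫_{-3}^{0} (4) sin(pi*s) ds = (-4/pi) - (4/pi) = -8/pi.
Directly, an antiderivative of (1) sin(pi*s) is -cos(pi*s)/pi; evaluating from 0 to 3: ∫_{0}^{3} (1) sin(pi*s) ds = (1/pi) - (-1/pi) = 2/pi.
Summing the pieces and multiplying by (1/3) gives b_3 = -2/pi.

-2/pi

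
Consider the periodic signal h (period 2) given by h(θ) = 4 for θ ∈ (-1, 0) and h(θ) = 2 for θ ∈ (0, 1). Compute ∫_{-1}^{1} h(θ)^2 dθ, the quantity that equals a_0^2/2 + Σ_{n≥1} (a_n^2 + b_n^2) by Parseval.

∫_{-1}^{1} h(θ)^2 dθ = 20.

20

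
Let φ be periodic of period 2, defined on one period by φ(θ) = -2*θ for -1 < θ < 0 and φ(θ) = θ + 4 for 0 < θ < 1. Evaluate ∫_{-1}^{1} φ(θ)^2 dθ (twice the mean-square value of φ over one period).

∫_{-1}^{1} φ(θ)^2 dθ = 65/3.

65/3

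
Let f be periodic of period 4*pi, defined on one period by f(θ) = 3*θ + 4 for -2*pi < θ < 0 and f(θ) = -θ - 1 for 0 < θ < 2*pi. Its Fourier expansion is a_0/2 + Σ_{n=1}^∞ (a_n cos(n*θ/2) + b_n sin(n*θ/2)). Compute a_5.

a_5 = (1/(2*pi)) ∫_{-2*pi}^{2*pi} f(θ) cos(5*θ/2) dθ.
Split the integral at the breakpoints.
Integrating by parts (boundary term plus one more integral), an antiderivative of (3*θ + 4) cos(5*θ/2) is 6*θ*sin(5*θ/2)/5 + 8*sin(5*θ/2)/5 + 12*cos(5*θ/2)/25; evaluating from -2*pi to 0: ∫_{-2*pi}^{0} (3*θ + 4) cos(5*θ/2) dθ = (12/25) - (-12/25) = 24/25.
Integrating by parts (boundary term plus one more integral), an antiderivative of (-θ - 1) cos(5*θ/2) is -2*θ*sin(5*θ/2)/5 - 2*sin(5*θ/2)/5 - 4*cos(5*θ/2)/25; evaluating from 0 to 2*pi: ∫_{0}^{2*pi} (-θ - 1) cos(5*θ/2) dθ = (4/25) - (-4/25) = 8/25.
Summing the pieces and multiplying by (1/(2*pi)) gives a_5 = 16/(25*pi).

16/(25*pi)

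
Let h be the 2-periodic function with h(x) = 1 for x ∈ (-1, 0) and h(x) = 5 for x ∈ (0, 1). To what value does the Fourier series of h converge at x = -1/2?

1

h is continuous at x = -1/2 with value 1, so the series converges to 1 there.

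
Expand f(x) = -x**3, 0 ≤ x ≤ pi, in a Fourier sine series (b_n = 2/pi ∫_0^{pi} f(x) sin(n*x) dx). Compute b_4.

-3/16 + pi**2/2

b_4 = 2/pi ∫_0^{pi} (-x**3) sin(4*x) dx.
Integrating by parts three times (tabular method), an antiderivative of (-x**3) sin(4*x) is x**3*cos(4*x)/4 - 3*x**2*sin(4*x)/16 - 3*x*cos(4*x)/32 + 3*sin(4*x)/128; evaluating from 0 to pi: ∫_{0}^{pi} (-x**3) sin(4*x) dx = (pi*(-3 + 8*pi**2)/32) - (0) = pi*(-3 + 8*pi**2)/32.
Hence b_4 = (2/pi)·(pi*(-3 + 8*pi**2)/32) = -3/16 + pi**2/2.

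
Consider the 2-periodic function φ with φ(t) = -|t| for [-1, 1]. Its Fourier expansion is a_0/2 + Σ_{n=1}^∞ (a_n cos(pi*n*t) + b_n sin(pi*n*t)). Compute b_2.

b_2 = ∫_{-1}^{1} φ(t) sin(2*pi*t) dt.
φ is even and sin(2*pi*t) is odd, so the integrand is odd over a symmetric interval and the integral vanishes.

0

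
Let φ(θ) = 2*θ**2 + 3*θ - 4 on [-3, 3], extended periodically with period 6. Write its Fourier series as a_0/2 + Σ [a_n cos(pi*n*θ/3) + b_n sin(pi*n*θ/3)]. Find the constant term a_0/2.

a_0 = 1/3 ∫_{-3}^{3} φ(θ) dθ = 1/3 · (12) = 4.
So the constant term a_0/2 = 2.

2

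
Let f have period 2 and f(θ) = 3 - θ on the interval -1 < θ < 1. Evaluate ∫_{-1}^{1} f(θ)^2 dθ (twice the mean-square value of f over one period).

56/3

∫_{-1}^{1} f(θ)^2 dθ = 56/3.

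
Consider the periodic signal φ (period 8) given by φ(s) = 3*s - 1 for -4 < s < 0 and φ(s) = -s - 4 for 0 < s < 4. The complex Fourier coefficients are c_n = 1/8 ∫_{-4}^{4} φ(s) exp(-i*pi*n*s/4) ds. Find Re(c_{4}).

Since φ is real-valued, Re(c_{4}) = 1/8 ∫_{-4}^{4} φ(s) cos(pi*s) ds = a_{4}/2.
Split the integral at the breakpoints.
Integrating by parts (boundary term plus one more integral), an antiderivative of (3*s - 1) cos(pi*s) is 3*s*sin(pi*s)/pi - sin(pi*s)/pi + 3*cos(pi*s)/pi**2; evaluating from -4 to 0: ∫_{-4}^{0} (3*s - 1) cos(pi*s) ds = (3/pi**2) - (3/pi**2) = 0.
Integrating by parts (boundary term plus one more integral), an antiderivative of (-s - 4) cos(pi*s) is -s*sin(pi*s)/pi - 4*sin(pi*s)/pi - cos(pi*s)/pi**2; evaluating from 0 to 4: ∫_{0}^{4} (-s - 4) cos(pi*s) ds = (-1/pi**2) - (-1/pi**2) = 0.
So ∫_{-4}^{4} φ(s) cos(pi*s) ds = 0.
Hence Re(c_{4}) = (1/8)·(0) = 0.

0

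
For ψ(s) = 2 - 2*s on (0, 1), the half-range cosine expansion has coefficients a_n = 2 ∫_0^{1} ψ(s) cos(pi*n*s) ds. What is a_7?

8/(49*pi**2)

a_7 = 2 ∫_0^{1} (2 - 2*s) cos(7*pi*s) ds.
Integrating by parts (boundary term plus one more integral), an antiderivative of (2 - 2*s) cos(7*pi*s) is -2*s*sin(7*pi*s)/(7*pi) + 2*sin(7*pi*s)/(7*pi) - 2*cos(7*pi*s)/(49*pi**2); evaluating from 0 to 1: ∫_{0}^{1} (2 - 2*s) cos(7*pi*s) ds = (2/(49*pi**2)) - (-2/(49*pi**2)) = 4/(49*pi**2).
Hence a_7 = 2·(4/(49*pi**2)) = 8/(49*pi**2).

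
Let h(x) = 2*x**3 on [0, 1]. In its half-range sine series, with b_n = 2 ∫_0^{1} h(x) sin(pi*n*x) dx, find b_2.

-2/pi + 3/pi**3

b_2 = 2 ∫_0^{1} (2*x**3) sin(2*pi*x) dx.
Integrating by parts three times (tabular method), an antiderivative of (2*x**3) sin(2*pi*x) is -x**3*cos(2*pi*x)/pi + 3*x**2*sin(2*pi*x)/(2*pi**2) + 3*x*cos(2*pi*x)/(2*pi**3) - 3*sin(2*pi*x)/(4*pi**4); evaluating from 0 to 1: ∫_{0}^{1} (2*x**3) sin(2*pi*x) dx = ((3/2 - pi**2)/pi**3) - (0) = (3/2 - pi**2)/pi**3.
Hence b_2 = 2·((3/2 - pi**2)/pi**3) = -2/pi + 3/pi**3.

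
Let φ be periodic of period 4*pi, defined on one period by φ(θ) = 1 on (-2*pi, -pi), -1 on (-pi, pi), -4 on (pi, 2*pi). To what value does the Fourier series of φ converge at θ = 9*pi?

θ = 9*pi differs from θ = pi by 2 full period(s), and the series is 4*pi-periodic.
At θ = pi the one-sided limits are φ(pi^-) = -1 and φ(pi^+) = -4.
By Dirichlet's theorem the series converges to their average, [(-1) + (-4)]/2 = -5/2.

-5/2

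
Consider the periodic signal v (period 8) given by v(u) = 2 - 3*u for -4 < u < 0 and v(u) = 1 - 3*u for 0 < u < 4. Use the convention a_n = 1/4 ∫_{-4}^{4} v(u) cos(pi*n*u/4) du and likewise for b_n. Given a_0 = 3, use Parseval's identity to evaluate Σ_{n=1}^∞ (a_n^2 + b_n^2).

217/2

Parseval: a_0^2/2 + Σ_{n≥1} (a_n^2+b_n^2) = 1/4 ∫_{-4}^{4} v(u)^2 du = 113.
Subtract a_0^2/2 = 9/2: Σ (a_n^2+b_n^2) = 217/2.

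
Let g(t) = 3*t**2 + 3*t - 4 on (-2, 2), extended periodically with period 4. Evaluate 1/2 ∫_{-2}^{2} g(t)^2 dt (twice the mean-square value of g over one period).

1/2 ∫_{-2}^{2} g(t)^2 dt = 1/2 · (496/5) = 248/5.

248/5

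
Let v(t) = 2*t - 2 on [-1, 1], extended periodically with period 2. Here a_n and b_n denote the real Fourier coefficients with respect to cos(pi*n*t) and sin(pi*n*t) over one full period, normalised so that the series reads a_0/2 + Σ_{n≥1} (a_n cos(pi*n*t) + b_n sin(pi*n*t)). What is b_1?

b_1 = ∫_{-1}^{1} v(t) sin(pi*t) dt.
Integrating by parts (boundary term plus one more integral), an antiderivative of (2*t - 2) sin(pi*t) is -2*t*cos(pi*t)/pi + 2*sin(pi*t)/pi**2 + 2*cos(pi*t)/pi; evaluating from -1 to 1: ∫_{-1}^{1} (2*t - 2) sin(pi*t) dt = (0) - (-4/pi) = 4/pi.
Hence b_1 = 4/pi.

4/pi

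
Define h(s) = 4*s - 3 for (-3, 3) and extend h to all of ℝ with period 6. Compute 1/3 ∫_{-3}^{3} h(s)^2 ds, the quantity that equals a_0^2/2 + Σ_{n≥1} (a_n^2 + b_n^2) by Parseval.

114

1/3 ∫_{-3}^{3} h(s)^2 ds = 1/3 · (342) = 114.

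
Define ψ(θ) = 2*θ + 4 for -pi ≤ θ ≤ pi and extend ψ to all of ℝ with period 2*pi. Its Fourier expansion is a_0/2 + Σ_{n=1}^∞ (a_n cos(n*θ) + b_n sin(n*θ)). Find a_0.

a_0 = 1/pi ∫_{-pi}^{pi} ψ(θ) dθ = 1/pi · (8*pi) = 8.

8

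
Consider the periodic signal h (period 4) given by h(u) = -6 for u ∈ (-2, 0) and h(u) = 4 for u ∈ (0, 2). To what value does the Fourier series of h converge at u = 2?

-1

u = 2 differs from u = -2 by 1 full period(s), and the series is 4-periodic.
At u = -2 the one-sided limits are h(-2^-) = 4 and h(-2^+) = -6.
By Dirichlet's theorem the series converges to their average, [(4) + (-6)]/2 = -1.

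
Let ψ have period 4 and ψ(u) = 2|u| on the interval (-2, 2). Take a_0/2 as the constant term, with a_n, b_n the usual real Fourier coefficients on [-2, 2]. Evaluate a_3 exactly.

a_3 = 1/2 ∫_{-2}^{2} ψ(u) cos(3*pi*u/2) du.
ψ is even and cos(3*pi*u/2) is even, so the integrand is even and a_3 = ∫_0^{2} ψ(u) cos(3*pi*u/2) du.
Integrating by parts (boundary term plus one more integral), an antiderivative of (2*u) cos(3*pi*u/2) is 4*u*sin(3*pi*u/2)/(3*pi) + 8*cos(3*pi*u/2)/(9*pi**2); evaluating from 0 to 2: ∫_{0}^{2} (2*u) cos(3*pi*u/2) du = (-8/(9*pi**2)) - (8/(9*pi**2)) = -16/(9*pi**2).
Hence a_3 = -16/(9*pi**2).

-16/(9*pi**2)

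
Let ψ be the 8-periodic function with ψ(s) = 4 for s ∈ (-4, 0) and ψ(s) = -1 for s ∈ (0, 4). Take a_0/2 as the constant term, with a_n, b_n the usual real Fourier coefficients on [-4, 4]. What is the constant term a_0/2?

3/2

a_0 = 1/4 ∫_{-4}^{4} ψ(s) ds = 1/4 · (12) = 3.
So the constant term a_0/2 = 3/2.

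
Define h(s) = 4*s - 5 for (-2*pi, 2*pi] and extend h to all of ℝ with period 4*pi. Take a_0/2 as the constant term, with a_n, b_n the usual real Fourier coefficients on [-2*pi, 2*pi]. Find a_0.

a_0 = (1/(2*pi)) ∫_{-2*pi}^{2*pi} h(s) ds = (1/(2*pi)) · (-20*pi) = -10.

-10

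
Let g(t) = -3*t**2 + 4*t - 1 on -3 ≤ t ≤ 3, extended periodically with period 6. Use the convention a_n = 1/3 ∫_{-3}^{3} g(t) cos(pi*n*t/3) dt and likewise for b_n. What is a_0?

-20

a_0 = 1/3 ∫_{-3}^{3} g(t) dt = 1/3 · (-60) = -20.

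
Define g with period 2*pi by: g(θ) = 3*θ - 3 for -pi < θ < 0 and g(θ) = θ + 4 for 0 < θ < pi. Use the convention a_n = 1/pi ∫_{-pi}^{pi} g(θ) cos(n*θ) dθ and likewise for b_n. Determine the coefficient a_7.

4/(49*pi)

a_7 = 1/pi ∫_{-pi}^{pi} g(θ) cos(7*θ) dθ.
Split the integral at the breakpoints.
Integrating by parts (boundary term plus one more integral), an antiderivative of (3*θ - 3) cos(7*θ) is 3*θ*sin(7*θ)/7 - 3*sin(7*θ)/7 + 3*cos(7*θ)/49; evaluating from -pi to 0: ∫_{-pi}^{0} (3*θ - 3) cos(7*θ) dθ = (3/49) - (-3/49) = 6/49.
Integrating by parts (boundary term plus one more integral), an antiderivative of (θ + 4) cos(7*θ) is θ*sin(7*θ)/7 + 4*sin(7*θ)/7 + cos(7*θ)/49; evaluating from 0 to pi: ∫_{0}^{pi} (θ + 4) cos(7*θ) dθ = (-1/49) - (1/49) = -2/49.
Summing the pieces and multiplying by (1/pi) gives a_7 = 4/(49*pi).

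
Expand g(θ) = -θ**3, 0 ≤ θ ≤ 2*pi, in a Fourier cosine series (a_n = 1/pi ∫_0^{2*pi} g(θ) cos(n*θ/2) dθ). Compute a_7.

a_7 = 1/pi ∫_0^{2*pi} (-θ**3) cos(7*θ/2) dθ.
Integrating by parts three times (tabular method), an antiderivative of (-θ**3) cos(7*θ/2) is -2*θ**3*sin(7*θ/2)/7 - 12*θ**2*cos(7*θ/2)/49 + 48*θ*sin(7*θ/2)/343 + 96*cos(7*θ/2)/2401; evaluating from 0 to 2*pi: ∫_{0}^{2*pi} (-θ**3) cos(7*θ/2) dθ = (-96/2401 + 48*pi**2/49) - (96/2401) = -192/2401 + 48*pi**2/49.
Hence a_7 = (1/pi)·(-192/2401 + 48*pi**2/49) = 48*(-4 + 49*pi**2)/(2401*pi).

48*(-4 + 49*pi**2)/(2401*pi)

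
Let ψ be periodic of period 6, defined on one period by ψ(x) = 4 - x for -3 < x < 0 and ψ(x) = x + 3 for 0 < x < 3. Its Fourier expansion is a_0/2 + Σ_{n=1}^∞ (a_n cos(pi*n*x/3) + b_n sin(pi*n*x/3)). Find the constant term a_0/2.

a_0 = 1/3 ∫_{-3}^{3} ψ(x) dx = 1/3 · (30) = 10.
So the constant term a_0/2 = 5.

5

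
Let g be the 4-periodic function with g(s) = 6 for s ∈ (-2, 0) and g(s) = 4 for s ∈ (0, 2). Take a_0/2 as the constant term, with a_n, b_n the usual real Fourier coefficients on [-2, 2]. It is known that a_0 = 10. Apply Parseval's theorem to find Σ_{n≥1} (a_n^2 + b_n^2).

Parseval: a_0^2/2 + Σ_{n≥1} (a_n^2+b_n^2) = 1/2 ∫_{-2}^{2} g(s)^2 ds = 52.
Subtract a_0^2/2 = 50: Σ (a_n^2+b_n^2) = 2.

2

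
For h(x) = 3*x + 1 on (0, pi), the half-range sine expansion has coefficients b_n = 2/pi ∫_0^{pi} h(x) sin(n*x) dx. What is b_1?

b_1 = 2/pi ∫_0^{pi} (3*x + 1) sin(x) dx.
Integrating by parts (boundary term plus one more integral), an antiderivative of (3*x + 1) sin(x) is -3*x*cos(x) + 3*sin(x) - cos(x); evaluating from 0 to pi: ∫_{0}^{pi} (3*x + 1) sin(x) dx = (1 + 3*pi) - (-1) = 2 + 3*pi.
Hence b_1 = (2/pi)·(2 + 3*pi) = 4/pi + 6.

4/pi + 6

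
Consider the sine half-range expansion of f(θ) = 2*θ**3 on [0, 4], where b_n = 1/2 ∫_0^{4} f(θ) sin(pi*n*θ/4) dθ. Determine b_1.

b_1 = 1/2 ∫_0^{4} (2*θ**3) sin(pi*θ/4) dθ.
Integrating by parts three times (tabular method), an antiderivative of (2*θ**3) sin(pi*θ/4) is -8*θ**3*cos(pi*θ/4)/pi + 96*θ**2*sin(pi*θ/4)/pi**2 + 768*θ*cos(pi*θ/4)/pi**3 - 3072*sin(pi*θ/4)/pi**4; evaluating from 0 to 4: ∫_{0}^{4} (2*θ**3) sin(pi*θ/4) dθ = (-3072/pi**3 + 512/pi) - (0) = -3072/pi**3 + 512/pi.
Hence b_1 = (1/2)·(-3072/pi**3 + 512/pi) = -1536/pi**3 + 256/pi.

-1536/pi**3 + 256/pi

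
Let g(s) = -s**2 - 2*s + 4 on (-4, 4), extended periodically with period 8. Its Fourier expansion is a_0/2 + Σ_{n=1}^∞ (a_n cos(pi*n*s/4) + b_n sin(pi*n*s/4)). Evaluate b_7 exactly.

b_7 = 1/4 ∫_{-4}^{4} g(s) sin(7*pi*s/4) ds.
Integrating by parts twice (tabular method), an antiderivative of (-s**2 - 2*s + 4) sin(7*pi*s/4) is 4*s**2*cos(7*pi*s/4)/(7*pi) - 32*s*sin(7*pi*s/4)/(49*pi**2) + 8*s*cos(7*pi*s/4)/(7*pi) - 32*sin(7*pi*s/4)/(49*pi**2) - 16*cos(7*pi*s/4)/(7*pi) - 128*cos(7*pi*s/4)/(343*pi**3); evaluating from -4 to 4: ∫_{-4}^{4} (-s**2 - 2*s + 4) sin(7*pi*s/4) ds = (16*(8 - 245*pi**2)/(343*pi**3)) - (16*(8 - 49*pi**2)/(343*pi**3)) = -64/(7*pi).
Hence b_7 = (1/4)·(-64/(7*pi)) = -16/(7*pi).

-16/(7*pi)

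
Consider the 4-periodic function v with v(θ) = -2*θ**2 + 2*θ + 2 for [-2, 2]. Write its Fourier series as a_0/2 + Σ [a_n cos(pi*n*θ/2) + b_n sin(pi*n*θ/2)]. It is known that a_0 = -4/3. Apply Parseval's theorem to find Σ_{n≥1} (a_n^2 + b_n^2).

Parseval: a_0^2/2 + Σ_{n≥1} (a_n^2+b_n^2) = 1/2 ∫_{-2}^{2} v(θ)^2 dθ = 344/15.
Subtract a_0^2/2 = 8/9: Σ (a_n^2+b_n^2) = 992/45.

992/45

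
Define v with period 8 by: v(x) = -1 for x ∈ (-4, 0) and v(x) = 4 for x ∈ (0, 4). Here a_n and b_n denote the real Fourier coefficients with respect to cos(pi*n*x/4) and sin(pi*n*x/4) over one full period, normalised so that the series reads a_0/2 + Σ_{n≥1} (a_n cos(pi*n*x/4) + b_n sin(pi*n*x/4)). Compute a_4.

a_4 = 1/4 ∫_{-4}^{4} v(x) cos(pi*x) dx.
Split the integral at the breakpoints.
Directly, an antiderivative of (-1) cos(pi*x) is -sin(pi*x)/pi; evaluating from -4 to 0: ∫_{-4}^{0} (-1) cos(pi*x) dx = (0) - (0) = 0.
Directly, an antiderivative of (4) cos(pi*x) is 4*sin(pi*x)/pi; evaluating from 0 to 4: ∫_{0}^{4} (4) cos(pi*x) dx = (0) - (0) = 0.
Summing the pieces and multiplying by (1/4) gives a_4 = 0.

0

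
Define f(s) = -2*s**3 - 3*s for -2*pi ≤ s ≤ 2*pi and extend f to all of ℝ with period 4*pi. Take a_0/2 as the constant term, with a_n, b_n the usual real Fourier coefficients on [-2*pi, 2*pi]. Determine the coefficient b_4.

8*pi**2

b_4 = (1/(2*pi)) ∫_{-2*pi}^{2*pi} f(s) sin(2*s) ds.
f is odd and sin(2*s) is odd, so the integrand is even and b_4 = 1/pi ∫_0^{2*pi} f(s) sin(2*s) ds.
Integrating by parts three times (tabular method), an antiderivative of (-2*s**3 - 3*s) sin(2*s) is s**3*cos(2*s) - 3*s**2*sin(2*s)/2; evaluating from 0 to 2*pi: ∫_{0}^{2*pi} (-2*s**3 - 3*s) sin(2*s) ds = (8*pi**3) - (0) = 8*pi**3.
Hence b_4 = (1/pi)·(8*pi**3) = 8*pi**2.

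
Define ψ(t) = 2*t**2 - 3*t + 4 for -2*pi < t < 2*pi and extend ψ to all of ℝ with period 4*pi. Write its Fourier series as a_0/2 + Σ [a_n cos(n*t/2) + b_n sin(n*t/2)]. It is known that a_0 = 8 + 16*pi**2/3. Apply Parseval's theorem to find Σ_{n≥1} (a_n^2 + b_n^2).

pi**2*(24 + 512*pi**2/45)

Parseval: a_0^2/2 + Σ_{n≥1} (a_n^2+b_n^2) = (1/(2*pi)) ∫_{-2*pi}^{2*pi} ψ(t)^2 dt = 32 + 200*pi**2/3 + 128*pi**4/5.
Subtract a_0^2/2 = 32*(3 + 2*pi**2)**2/9: Σ (a_n^2+b_n^2) = pi**2*(24 + 512*pi**2/45).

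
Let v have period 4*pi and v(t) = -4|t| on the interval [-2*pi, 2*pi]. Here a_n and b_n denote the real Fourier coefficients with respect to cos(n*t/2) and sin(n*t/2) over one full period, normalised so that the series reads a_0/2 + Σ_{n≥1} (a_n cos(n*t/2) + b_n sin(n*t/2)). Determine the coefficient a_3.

32/(9*pi)

a_3 = (1/(2*pi)) ∫_{-2*pi}^{2*pi} v(t) cos(3*t/2) dt.
v is even and cos(3*t/2) is even, so the integrand is even and a_3 = 1/pi ∫_0^{2*pi} v(t) cos(3*t/2) dt.
Integrating by parts (boundary term plus one more integral), an antiderivative of (-4*t) cos(3*t/2) is -8*t*sin(3*t/2)/3 - 16*cos(3*t/2)/9; evaluating from 0 to 2*pi: ∫_{0}^{2*pi} (-4*t) cos(3*t/2) dt = (16/9) - (-16/9) = 32/9.
Hence a_3 = (1/pi)·(32/9) = 32/(9*pi).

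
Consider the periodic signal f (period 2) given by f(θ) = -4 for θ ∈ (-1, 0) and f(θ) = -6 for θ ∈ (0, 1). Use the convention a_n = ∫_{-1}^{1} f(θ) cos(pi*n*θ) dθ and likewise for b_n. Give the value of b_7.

-4/(7*pi)

b_7 = ∫_{-1}^{1} f(θ) sin(7*pi*θ) dθ.
Split the integral at the breakpoints.
Directly, an antiderivative of (-4) sin(7*pi*θ) is 4*cos(7*pi*θ)/(7*pi); evaluating from -1 to 0: ∫_{-1}^{0} (-4) sin(7*pi*θ) dθ = (4/(7*pi)) - (-4/(7*pi)) = 8/(7*pi).
Directly, an antiderivative of (-6) sin(7*pi*θ) is 6*cos(7*pi*θ)/(7*pi); evaluating from 0 to 1: ∫_{0}^{1} (-6) sin(7*pi*θ) dθ = (-6/(7*pi)) - (6/(7*pi)) = -12/(7*pi).
Summing the pieces gives b_7 = -4/(7*pi).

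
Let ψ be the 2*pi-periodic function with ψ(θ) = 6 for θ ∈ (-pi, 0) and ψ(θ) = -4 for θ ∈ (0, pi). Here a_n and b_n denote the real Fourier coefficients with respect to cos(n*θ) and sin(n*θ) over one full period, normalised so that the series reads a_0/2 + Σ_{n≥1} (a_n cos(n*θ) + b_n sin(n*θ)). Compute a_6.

a_6 = 1/pi ∫_{-pi}^{pi} ψ(θ) cos(6*θ) dθ.
Split the integral at the breakpoints.
Directly, an antiderivative of (6) cos(6*θ) is sin(6*θ); evaluating from -pi to 0: ∫_{-pi}^{0} (6) cos(6*θ) dθ = (0) - (0) = 0.
Directly, an antiderivative of (-4) cos(6*θ) is -2*sin(6*θ)/3; evaluating from 0 to pi: ∫_{0}^{pi} (-4) cos(6*θ) dθ = (0) - (0) = 0.
Summing the pieces and multiplying by (1/pi) gives a_6 = 0.

0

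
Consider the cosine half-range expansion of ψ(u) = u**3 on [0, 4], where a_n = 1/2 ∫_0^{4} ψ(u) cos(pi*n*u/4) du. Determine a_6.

32/(3*pi**2)

a_6 = 1/2 ∫_0^{4} (u**3) cos(3*pi*u/2) du.
Integrating by parts three times (tabular method), an antiderivative of (u**3) cos(3*pi*u/2) is 2*u**3*sin(3*pi*u/2)/(3*pi) + 4*u**2*cos(3*pi*u/2)/(3*pi**2) - 16*u*sin(3*pi*u/2)/(9*pi**3) - 32*cos(3*pi*u/2)/(27*pi**4); evaluating from 0 to 4: ∫_{0}^{4} (u**3) cos(3*pi*u/2) du = (32*(-1 + 18*pi**2)/(27*pi**4)) - (-32/(27*pi**4)) = 64/(3*pi**2).
Hence a_6 = (1/2)·(64/(3*pi**2)) = 32/(3*pi**2).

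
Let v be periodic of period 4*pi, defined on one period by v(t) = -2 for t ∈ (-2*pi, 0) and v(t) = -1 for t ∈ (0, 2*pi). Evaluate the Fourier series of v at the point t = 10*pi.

-3/2

t = 10*pi differs from t = 2*pi by 2 full period(s), and the series is 4*pi-periodic.
At t = 2*pi the one-sided limits are v(2*pi^-) = -1 and v(2*pi^+) = -2.
By Dirichlet's theorem the series converges to their average, [(-1) + (-2)]/2 = -3/2.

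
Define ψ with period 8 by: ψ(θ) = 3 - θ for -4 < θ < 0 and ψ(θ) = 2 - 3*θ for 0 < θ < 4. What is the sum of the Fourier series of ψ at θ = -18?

θ = -18 differs from θ = -2 by -2 full period(s), and the series is 8-periodic.
ψ is continuous at θ = -2 with value 5, so the series converges to 5 there.

5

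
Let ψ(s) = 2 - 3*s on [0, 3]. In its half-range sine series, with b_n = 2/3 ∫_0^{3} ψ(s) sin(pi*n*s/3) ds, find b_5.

b_5 = 2/3 ∫_0^{3} (2 - 3*s) sin(5*pi*s/3) ds.
Integrating by parts (boundary term plus one more integral), an antiderivative of (2 - 3*s) sin(5*pi*s/3) is 9*s*cos(5*pi*s/3)/(5*pi) - 27*sin(5*pi*s/3)/(25*pi**2) - 6*cos(5*pi*s/3)/(5*pi); evaluating from 0 to 3: ∫_{0}^{3} (2 - 3*s) sin(5*pi*s/3) ds = (-21/(5*pi)) - (-6/(5*pi)) = -3/pi.
Hence b_5 = (2/3)·(-3/pi) = -2/pi.

-2/pi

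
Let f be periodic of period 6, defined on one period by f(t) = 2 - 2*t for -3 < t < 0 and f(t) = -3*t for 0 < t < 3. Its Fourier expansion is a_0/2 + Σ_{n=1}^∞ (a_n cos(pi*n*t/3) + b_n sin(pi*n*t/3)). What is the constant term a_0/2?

a_0 = 1/3 ∫_{-3}^{3} f(t) dt = 1/3 · (3/2) = 1/2.
So the constant term a_0/2 = 1/4.

1/4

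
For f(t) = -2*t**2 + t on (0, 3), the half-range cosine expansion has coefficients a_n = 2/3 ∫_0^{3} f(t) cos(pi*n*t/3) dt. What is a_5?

12/(5*pi**2)

a_5 = 2/3 ∫_0^{3} (-2*t**2 + t) cos(5*pi*t/3) dt.
Integrating by parts twice (tabular method), an antiderivative of (-2*t**2 + t) cos(5*pi*t/3) is -6*t**2*sin(5*pi*t/3)/(5*pi) + 3*t*sin(5*pi*t/3)/(5*pi) - 36*t*cos(5*pi*t/3)/(25*pi**2) + 108*sin(5*pi*t/3)/(125*pi**3) + 9*cos(5*pi*t/3)/(25*pi**2); evaluating from 0 to 3: ∫_{0}^{3} (-2*t**2 + t) cos(5*pi*t/3) dt = (99/(25*pi**2)) - (9/(25*pi**2)) = 18/(5*pi**2).
Hence a_5 = (2/3)·(18/(5*pi**2)) = 12/(5*pi**2).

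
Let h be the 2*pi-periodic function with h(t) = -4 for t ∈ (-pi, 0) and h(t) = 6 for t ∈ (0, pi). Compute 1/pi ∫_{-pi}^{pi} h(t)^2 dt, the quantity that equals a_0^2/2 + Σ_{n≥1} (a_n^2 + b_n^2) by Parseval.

1/pi ∫_{-pi}^{pi} h(t)^2 dt = 1/pi · (52*pi) = 52.

52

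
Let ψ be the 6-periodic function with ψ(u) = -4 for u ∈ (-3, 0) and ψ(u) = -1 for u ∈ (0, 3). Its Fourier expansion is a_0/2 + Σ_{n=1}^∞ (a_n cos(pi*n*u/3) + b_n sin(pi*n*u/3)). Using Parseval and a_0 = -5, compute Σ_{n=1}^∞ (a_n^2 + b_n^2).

9/2

Parseval: a_0^2/2 + Σ_{n≥1} (a_n^2+b_n^2) = 1/3 ∫_{-3}^{3} ψ(u)^2 du = 17.
Subtract a_0^2/2 = 25/2: Σ (a_n^2+b_n^2) = 9/2.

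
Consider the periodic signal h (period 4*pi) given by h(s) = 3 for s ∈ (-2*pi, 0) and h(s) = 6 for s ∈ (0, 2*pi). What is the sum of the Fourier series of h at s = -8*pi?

s = -8*pi differs from s = 0 by -2 full period(s), and the series is 4*pi-periodic.
At s = 0 the one-sided limits are h(0^-) = 3 and h(0^+) = 6.
By Dirichlet's theorem the series converges to their average, [(3) + (6)]/2 = 9/2.

9/2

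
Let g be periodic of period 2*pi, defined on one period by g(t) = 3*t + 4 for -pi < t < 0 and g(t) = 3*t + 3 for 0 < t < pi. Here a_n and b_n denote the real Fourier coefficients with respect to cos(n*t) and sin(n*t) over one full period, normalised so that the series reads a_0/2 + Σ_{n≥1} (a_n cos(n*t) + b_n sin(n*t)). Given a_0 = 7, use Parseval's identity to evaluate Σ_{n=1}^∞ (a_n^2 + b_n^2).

Parseval: a_0^2/2 + Σ_{n≥1} (a_n^2+b_n^2) = 1/pi ∫_{-pi}^{pi} g(t)^2 dt = -3*pi + 25 + 6*pi**2.
Subtract a_0^2/2 = 49/2: Σ (a_n^2+b_n^2) = -3*pi + 1/2 + 6*pi**2.

-3*pi + 1/2 + 6*pi**2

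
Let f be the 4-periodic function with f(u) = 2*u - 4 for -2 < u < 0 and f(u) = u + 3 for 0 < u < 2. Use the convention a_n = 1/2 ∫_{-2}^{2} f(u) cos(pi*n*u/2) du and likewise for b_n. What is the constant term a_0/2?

-1

a_0 = 1/2 ∫_{-2}^{2} f(u) du = 1/2 · (-4) = -2.
So the constant term a_0/2 = -1.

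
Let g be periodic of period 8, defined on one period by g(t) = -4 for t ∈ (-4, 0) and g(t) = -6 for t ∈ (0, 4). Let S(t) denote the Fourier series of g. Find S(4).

-5

At t = 4 the one-sided limits are g(4^-) = -6 and g(4^+) = -4.
By Dirichlet's theorem the series converges to their average, [(-6) + (-4)]/2 = -5.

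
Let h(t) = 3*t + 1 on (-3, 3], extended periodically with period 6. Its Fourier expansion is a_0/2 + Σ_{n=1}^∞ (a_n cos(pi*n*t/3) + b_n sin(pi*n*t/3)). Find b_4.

-9/(2*pi)

b_4 = 1/3 ∫_{-3}^{3} h(t) sin(4*pi*t/3) dt.
Integrating by parts (boundary term plus one more integral), an antiderivative of (3*t + 1) sin(4*pi*t/3) is -9*t*cos(4*pi*t/3)/(4*pi) + 27*sin(4*pi*t/3)/(16*pi**2) - 3*cos(4*pi*t/3)/(4*pi); evaluating from -3 to 3: ∫_{-3}^{3} (3*t + 1) sin(4*pi*t/3) dt = (-15/(2*pi)) - (6/pi) = -27/(2*pi).
Hence b_4 = (1/3)·(-27/(2*pi)) = -9/(2*pi).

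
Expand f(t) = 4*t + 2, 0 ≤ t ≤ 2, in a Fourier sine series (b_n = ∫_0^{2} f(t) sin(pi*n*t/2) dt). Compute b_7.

24/(7*pi)

b_7 = ∫_0^{2} (4*t + 2) sin(7*pi*t/2) dt.
Integrating by parts (boundary term plus one more integral), an antiderivative of (4*t + 2) sin(7*pi*t/2) is -8*t*cos(7*pi*t/2)/(7*pi) + 16*sin(7*pi*t/2)/(49*pi**2) - 4*cos(7*pi*t/2)/(7*pi); evaluating from 0 to 2: ∫_{0}^{2} (4*t + 2) sin(7*pi*t/2) dt = (20/(7*pi)) - (-4/(7*pi)) = 24/(7*pi).
Hence b_7 = 24/(7*pi).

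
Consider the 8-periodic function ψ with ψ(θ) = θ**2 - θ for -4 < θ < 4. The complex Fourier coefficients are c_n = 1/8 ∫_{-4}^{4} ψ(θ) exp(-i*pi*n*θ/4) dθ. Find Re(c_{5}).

Since ψ is real-valued, Re(c_{5}) = 1/8 ∫_{-4}^{4} ψ(θ) cos(5*pi*θ/4) dθ = a_{5}/2.
Integrating by parts twice (tabular method), an antiderivative of (θ**2 - θ) cos(5*pi*θ/4) is 4*θ**2*sin(5*pi*θ/4)/(5*pi) - 4*θ*sin(5*pi*θ/4)/(5*pi) + 32*θ*cos(5*pi*θ/4)/(25*pi**2) - 128*sin(5*pi*θ/4)/(125*pi**3) - 16*cos(5*pi*θ/4)/(25*pi**2); evaluating from -4 to 4: ∫_{-4}^{4} (θ**2 - θ) cos(5*pi*θ/4) dθ = (-112/(25*pi**2)) - (144/(25*pi**2)) = -256/(25*pi**2).
Hence Re(c_{5}) = (1/8)·(-256/(25*pi**2)) = -32/(25*pi**2).

-32/(25*pi**2)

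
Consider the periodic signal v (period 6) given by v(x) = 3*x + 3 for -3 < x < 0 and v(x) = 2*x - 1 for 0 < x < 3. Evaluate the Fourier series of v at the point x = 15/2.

x = 15/2 differs from x = 3/2 by 1 full period(s), and the series is 6-periodic.
v is continuous at x = 3/2 with value 2, so the series converges to 2 there.

2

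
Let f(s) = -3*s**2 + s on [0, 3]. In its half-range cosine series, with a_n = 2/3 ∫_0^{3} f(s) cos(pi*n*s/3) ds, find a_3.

a_3 = 2/3 ∫_0^{3} (-3*s**2 + s) cos(pi*s) ds.
Integrating by parts twice (tabular method), an antiderivative of (-3*s**2 + s) cos(pi*s) is -3*s**2*sin(pi*s)/pi + s*sin(pi*s)/pi - 6*s*cos(pi*s)/pi**2 + 6*sin(pi*s)/pi**3 + cos(pi*s)/pi**2; evaluating from 0 to 3: ∫_{0}^{3} (-3*s**2 + s) cos(pi*s) ds = (17/pi**2) - (pi**(-2)) = 16/pi**2.
Hence a_3 = (2/3)·(16/pi**2) = 32/(3*pi**2).

32/(3*pi**2)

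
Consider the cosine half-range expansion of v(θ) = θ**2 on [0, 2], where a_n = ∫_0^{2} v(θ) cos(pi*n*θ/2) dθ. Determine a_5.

-16/(25*pi**2)

a_5 = ∫_0^{2} (θ**2) cos(5*pi*θ/2) dθ.
Integrating by parts twice (tabular method), an antiderivative of (θ**2) cos(5*pi*θ/2) is 2*θ**2*sin(5*pi*θ/2)/(5*pi) + 8*θ*cos(5*pi*θ/2)/(25*pi**2) - 16*sin(5*pi*θ/2)/(125*pi**3); evaluating from 0 to 2: ∫_{0}^{2} (θ**2) cos(5*pi*θ/2) dθ = (-16/(25*pi**2)) - (0) = -16/(25*pi**2).
Hence a_5 = -16/(25*pi**2).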